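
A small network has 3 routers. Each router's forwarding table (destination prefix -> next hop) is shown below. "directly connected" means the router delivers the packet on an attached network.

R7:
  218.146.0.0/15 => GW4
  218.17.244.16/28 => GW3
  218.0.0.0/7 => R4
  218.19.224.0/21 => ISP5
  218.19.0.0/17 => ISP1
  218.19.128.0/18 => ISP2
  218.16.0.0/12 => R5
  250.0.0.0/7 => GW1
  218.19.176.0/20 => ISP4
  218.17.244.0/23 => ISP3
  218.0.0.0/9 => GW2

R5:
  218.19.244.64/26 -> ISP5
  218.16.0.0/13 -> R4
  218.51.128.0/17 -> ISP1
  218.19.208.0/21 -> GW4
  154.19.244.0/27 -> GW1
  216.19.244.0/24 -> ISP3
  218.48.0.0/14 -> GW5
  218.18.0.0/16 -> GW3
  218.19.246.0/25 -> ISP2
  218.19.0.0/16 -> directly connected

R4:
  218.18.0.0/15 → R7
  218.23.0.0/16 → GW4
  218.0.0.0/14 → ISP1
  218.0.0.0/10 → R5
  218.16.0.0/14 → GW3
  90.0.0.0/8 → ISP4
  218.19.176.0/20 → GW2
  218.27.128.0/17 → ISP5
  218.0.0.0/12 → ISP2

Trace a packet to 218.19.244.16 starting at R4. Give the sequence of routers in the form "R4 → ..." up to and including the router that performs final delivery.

R4 → R7 → R5

At R4: longest match for 218.19.244.16 is 218.18.0.0/15 -> R7
At R7: longest match for 218.19.244.16 is 218.16.0.0/12 -> R5
At R5: longest match for 218.19.244.16 is 218.19.0.0/16 -> directly connected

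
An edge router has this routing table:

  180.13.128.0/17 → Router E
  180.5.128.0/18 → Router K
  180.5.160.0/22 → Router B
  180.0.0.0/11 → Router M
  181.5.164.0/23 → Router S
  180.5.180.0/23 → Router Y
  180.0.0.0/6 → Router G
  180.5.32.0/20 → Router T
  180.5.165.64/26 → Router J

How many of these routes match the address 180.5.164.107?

3

Prefixes containing 180.5.164.107:
  180.0.0.0/6 (180.0.0.0 - 183.255.255.255)
  180.0.0.0/11 (180.0.0.0 - 180.31.255.255)
  180.5.128.0/18 (180.5.128.0 - 180.5.191.255)
Total matching entries: 3.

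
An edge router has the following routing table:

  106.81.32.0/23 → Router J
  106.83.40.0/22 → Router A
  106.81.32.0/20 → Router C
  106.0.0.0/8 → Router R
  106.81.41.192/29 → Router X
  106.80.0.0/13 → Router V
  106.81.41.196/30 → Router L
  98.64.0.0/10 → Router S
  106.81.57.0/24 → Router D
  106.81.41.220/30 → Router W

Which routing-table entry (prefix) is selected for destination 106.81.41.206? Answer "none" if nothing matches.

Entries matching 106.81.41.206:
  106.0.0.0/8 (106.0.0.0 - 106.255.255.255)
  106.80.0.0/13 (106.80.0.0 - 106.87.255.255)
  106.81.32.0/20 (106.81.32.0 - 106.81.47.255)
Most specific is 106.81.32.0/20.

106.81.32.0/20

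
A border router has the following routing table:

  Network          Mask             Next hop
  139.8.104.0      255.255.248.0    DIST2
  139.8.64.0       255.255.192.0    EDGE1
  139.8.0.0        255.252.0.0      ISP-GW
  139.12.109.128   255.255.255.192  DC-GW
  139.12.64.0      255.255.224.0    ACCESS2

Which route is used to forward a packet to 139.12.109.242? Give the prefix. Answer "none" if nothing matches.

none

139.12.109.242 is outside every listed prefix and there is no default route.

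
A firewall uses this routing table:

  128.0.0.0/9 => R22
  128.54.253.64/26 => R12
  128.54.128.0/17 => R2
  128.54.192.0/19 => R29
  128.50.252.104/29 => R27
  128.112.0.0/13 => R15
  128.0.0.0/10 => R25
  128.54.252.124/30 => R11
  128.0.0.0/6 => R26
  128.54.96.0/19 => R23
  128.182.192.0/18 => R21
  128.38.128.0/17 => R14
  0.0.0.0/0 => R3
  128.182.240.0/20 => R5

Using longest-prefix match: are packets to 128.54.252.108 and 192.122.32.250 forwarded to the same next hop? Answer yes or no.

no

128.54.252.108: longest match 128.54.128.0/17 -> R2
192.122.32.250: longest match 0.0.0.0/0 -> R3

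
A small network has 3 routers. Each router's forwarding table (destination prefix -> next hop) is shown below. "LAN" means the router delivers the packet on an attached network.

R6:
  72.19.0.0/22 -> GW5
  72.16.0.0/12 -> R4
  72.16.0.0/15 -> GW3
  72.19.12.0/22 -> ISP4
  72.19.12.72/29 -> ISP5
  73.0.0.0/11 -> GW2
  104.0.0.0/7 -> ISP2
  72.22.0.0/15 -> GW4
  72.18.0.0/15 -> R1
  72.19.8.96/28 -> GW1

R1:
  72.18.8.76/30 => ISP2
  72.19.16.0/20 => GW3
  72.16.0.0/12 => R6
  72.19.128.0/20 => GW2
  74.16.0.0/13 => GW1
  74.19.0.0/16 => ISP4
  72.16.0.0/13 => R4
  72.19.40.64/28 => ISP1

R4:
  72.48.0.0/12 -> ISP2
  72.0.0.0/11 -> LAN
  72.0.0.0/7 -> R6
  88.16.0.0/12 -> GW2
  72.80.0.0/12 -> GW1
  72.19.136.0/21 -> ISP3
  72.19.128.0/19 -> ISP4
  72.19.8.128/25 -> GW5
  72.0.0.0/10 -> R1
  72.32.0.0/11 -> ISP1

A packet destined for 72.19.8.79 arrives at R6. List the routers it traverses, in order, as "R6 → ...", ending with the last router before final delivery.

R6 → R1 → R4

At R6: longest match for 72.19.8.79 is 72.18.0.0/15 -> R1
At R1: longest match for 72.19.8.79 is 72.16.0.0/13 -> R4
At R4: longest match for 72.19.8.79 is 72.0.0.0/11 -> LAN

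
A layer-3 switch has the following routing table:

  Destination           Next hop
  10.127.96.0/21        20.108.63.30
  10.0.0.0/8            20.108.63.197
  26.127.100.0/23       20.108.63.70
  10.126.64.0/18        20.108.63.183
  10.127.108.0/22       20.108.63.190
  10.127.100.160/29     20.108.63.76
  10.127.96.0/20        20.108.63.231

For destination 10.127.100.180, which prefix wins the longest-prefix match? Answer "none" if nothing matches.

10.127.96.0/21

Entries matching 10.127.100.180:
  10.0.0.0/8 (10.0.0.0 - 10.255.255.255)
  10.127.96.0/20 (10.127.96.0 - 10.127.111.255)
  10.127.96.0/21 (10.127.96.0 - 10.127.103.255)
Most specific is 10.127.96.0/21.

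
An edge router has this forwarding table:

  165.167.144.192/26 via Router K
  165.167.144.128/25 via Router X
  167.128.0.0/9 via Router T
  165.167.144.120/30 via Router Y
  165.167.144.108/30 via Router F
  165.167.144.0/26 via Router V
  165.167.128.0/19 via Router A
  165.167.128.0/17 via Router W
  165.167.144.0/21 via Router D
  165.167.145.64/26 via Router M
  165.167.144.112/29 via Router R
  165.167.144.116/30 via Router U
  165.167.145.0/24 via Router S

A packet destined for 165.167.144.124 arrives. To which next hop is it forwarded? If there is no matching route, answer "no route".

Router D

Routes whose prefix contains 165.167.144.124:
  165.167.128.0/17 (165.167.128.0 - 165.167.255.255) -> Router W
  165.167.128.0/19 (165.167.128.0 - 165.167.159.255) -> Router A
  165.167.144.0/21 (165.167.144.0 - 165.167.151.255) -> Router D
More-specific entries that do NOT match:
  165.167.144.120/30 (165.167.144.120 - 165.167.144.123) does not contain 165.167.144.124
  165.167.144.108/30 (165.167.144.108 - 165.167.144.111) does not contain 165.167.144.124
  165.167.144.116/30 (165.167.144.116 - 165.167.144.119) does not contain 165.167.144.124
  165.167.144.112/29 (165.167.144.112 - 165.167.144.119) does not contain 165.167.144.124
  165.167.144.192/26 (165.167.144.192 - 165.167.144.255) does not contain 165.167.144.124
  165.167.144.0/26 (165.167.144.0 - 165.167.144.63) does not contain 165.167.144.124
  165.167.145.64/26 (165.167.145.64 - 165.167.145.127) does not contain 165.167.144.124
  165.167.144.128/25 (165.167.144.128 - 165.167.144.255) does not contain 165.167.144.124
  165.167.145.0/24 (165.167.145.0 - 165.167.145.255) does not contain 165.167.144.124
Longest matching prefix is /21 -> next hop Router D.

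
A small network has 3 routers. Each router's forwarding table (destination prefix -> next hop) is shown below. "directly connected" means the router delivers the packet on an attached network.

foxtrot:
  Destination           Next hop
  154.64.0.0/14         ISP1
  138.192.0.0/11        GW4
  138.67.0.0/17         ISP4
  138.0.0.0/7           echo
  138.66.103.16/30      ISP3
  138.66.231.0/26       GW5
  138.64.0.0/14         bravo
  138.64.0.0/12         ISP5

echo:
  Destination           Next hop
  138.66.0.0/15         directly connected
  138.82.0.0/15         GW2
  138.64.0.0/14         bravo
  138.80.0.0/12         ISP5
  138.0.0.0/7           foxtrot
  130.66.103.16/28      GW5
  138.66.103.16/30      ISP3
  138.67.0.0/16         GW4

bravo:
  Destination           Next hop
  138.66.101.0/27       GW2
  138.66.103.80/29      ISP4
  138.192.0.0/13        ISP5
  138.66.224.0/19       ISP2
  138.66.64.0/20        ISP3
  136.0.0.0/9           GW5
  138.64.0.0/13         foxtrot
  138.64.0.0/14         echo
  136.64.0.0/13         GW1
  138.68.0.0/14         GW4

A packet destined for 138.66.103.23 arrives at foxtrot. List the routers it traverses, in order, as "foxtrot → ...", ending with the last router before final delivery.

foxtrot → bravo → echo

At foxtrot: longest match for 138.66.103.23 is 138.64.0.0/14 -> bravo
At bravo: longest match for 138.66.103.23 is 138.64.0.0/14 -> echo
At echo: longest match for 138.66.103.23 is 138.66.0.0/15 -> directly connected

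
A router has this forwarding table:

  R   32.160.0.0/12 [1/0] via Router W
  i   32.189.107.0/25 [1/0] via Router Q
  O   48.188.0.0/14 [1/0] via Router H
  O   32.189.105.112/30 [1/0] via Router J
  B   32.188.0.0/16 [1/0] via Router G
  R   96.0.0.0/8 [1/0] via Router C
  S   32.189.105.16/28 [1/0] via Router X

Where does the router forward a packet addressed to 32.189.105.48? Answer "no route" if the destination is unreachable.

no route

No entry's prefix contains 32.189.105.48; there is no default route.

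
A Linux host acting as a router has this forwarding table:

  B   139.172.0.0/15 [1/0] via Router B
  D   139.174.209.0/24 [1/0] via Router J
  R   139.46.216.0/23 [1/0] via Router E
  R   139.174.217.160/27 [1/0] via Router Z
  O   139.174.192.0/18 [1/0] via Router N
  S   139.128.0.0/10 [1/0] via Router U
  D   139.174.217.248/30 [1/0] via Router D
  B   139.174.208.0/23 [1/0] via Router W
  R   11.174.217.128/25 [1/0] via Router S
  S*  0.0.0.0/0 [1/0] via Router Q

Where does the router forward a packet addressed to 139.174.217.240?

Routes whose prefix contains 139.174.217.240:
  0.0.0.0/0 (default, matches everything) -> Router Q
  139.128.0.0/10 (139.128.0.0 - 139.191.255.255) -> Router U
  139.174.192.0/18 (139.174.192.0 - 139.174.255.255) -> Router N
More-specific entries that do NOT match:
  139.174.217.248/30 (139.174.217.248 - 139.174.217.251) does not contain 139.174.217.240
  139.174.217.160/27 (139.174.217.160 - 139.174.217.191) does not contain 139.174.217.240
  11.174.217.128/25 (11.174.217.128 - 11.174.217.255) does not contain 139.174.217.240
  139.174.209.0/24 (139.174.209.0 - 139.174.209.255) does not contain 139.174.217.240
  139.46.216.0/23 (139.46.216.0 - 139.46.217.255) does not contain 139.174.217.240
  139.174.208.0/23 (139.174.208.0 - 139.174.209.255) does not contain 139.174.217.240
Longest matching prefix is /18 -> next hop Router N.

Router N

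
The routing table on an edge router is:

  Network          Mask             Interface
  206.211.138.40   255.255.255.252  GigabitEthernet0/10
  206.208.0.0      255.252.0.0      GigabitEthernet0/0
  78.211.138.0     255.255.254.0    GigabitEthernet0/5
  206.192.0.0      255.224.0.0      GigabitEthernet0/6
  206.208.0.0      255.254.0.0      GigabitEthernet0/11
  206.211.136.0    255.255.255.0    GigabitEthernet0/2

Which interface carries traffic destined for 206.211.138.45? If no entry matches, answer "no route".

GigabitEthernet0/0

Routes whose prefix contains 206.211.138.45:
  206.192.0.0/11 (206.192.0.0 - 206.223.255.255) -> GigabitEthernet0/6
  206.208.0.0/14 (206.208.0.0 - 206.211.255.255) -> GigabitEthernet0/0
More-specific entries that do NOT match:
  206.211.138.40/30 (206.211.138.40 - 206.211.138.43) does not contain 206.211.138.45
  206.211.136.0/24 (206.211.136.0 - 206.211.136.255) does not contain 206.211.138.45
  78.211.138.0/23 (78.211.138.0 - 78.211.139.255) does not contain 206.211.138.45
  206.208.0.0/15 (206.208.0.0 - 206.209.255.255) does not contain 206.211.138.45
Longest matching prefix is /14 -> interface GigabitEthernet0/0.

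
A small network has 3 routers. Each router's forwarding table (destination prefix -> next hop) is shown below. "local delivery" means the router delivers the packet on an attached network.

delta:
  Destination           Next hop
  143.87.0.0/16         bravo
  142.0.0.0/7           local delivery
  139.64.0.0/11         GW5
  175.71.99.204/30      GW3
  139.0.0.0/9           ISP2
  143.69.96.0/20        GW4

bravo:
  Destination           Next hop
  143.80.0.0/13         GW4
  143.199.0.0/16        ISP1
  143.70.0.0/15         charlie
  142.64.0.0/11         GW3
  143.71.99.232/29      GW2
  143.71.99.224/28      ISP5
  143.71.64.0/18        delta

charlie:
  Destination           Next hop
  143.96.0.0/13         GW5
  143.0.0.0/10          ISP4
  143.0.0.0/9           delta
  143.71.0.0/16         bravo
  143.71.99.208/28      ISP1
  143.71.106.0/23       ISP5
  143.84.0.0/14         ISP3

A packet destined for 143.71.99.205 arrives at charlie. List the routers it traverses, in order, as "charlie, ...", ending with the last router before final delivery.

At charlie: longest match for 143.71.99.205 is 143.71.0.0/16 -> bravo
At bravo: longest match for 143.71.99.205 is 143.71.64.0/18 -> delta
At delta: longest match for 143.71.99.205 is 142.0.0.0/7 -> local delivery

charlie, bravo, delta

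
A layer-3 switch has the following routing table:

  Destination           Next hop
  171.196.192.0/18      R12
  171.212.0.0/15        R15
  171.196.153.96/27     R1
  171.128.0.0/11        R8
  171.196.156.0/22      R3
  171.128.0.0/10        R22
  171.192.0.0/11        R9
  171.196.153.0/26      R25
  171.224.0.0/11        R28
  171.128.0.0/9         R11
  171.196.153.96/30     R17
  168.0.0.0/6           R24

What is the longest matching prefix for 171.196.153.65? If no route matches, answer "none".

Entries matching 171.196.153.65:
  168.0.0.0/6 (168.0.0.0 - 171.255.255.255)
  171.128.0.0/9 (171.128.0.0 - 171.255.255.255)
  171.192.0.0/11 (171.192.0.0 - 171.223.255.255)
Most specific is 171.192.0.0/11.

171.192.0.0/11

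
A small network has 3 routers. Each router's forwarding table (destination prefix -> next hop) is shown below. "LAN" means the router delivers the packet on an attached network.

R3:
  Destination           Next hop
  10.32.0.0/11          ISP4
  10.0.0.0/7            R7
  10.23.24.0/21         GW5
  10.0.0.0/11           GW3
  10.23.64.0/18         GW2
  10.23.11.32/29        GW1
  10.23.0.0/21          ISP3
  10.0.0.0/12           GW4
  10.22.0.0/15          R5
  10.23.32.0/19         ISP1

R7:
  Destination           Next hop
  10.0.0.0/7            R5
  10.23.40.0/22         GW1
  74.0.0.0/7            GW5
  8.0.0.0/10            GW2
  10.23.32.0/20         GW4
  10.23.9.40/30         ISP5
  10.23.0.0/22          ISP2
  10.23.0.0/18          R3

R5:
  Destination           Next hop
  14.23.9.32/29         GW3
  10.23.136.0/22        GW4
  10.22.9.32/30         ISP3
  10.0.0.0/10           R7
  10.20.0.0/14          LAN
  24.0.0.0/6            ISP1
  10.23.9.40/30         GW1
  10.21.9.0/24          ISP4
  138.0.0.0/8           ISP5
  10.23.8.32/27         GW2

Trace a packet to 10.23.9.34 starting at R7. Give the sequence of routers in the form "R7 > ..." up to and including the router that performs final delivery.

At R7: longest match for 10.23.9.34 is 10.23.0.0/18 -> R3
At R3: longest match for 10.23.9.34 is 10.22.0.0/15 -> R5
At R5: longest match for 10.23.9.34 is 10.20.0.0/14 -> LAN

R7 > R3 > R5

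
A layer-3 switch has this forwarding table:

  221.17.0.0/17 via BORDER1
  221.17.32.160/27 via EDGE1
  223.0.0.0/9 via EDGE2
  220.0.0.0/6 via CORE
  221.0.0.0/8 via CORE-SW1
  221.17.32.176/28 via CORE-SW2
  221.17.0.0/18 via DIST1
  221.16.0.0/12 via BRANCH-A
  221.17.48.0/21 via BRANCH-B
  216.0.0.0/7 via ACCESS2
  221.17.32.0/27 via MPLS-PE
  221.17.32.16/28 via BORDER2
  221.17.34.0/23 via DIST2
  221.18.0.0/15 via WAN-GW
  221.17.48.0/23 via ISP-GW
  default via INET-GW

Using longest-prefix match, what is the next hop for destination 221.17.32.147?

DIST1

Routes whose prefix contains 221.17.32.147:
  0.0.0.0/0 (default, matches everything) -> INET-GW
  220.0.0.0/6 (220.0.0.0 - 223.255.255.255) -> CORE
  221.0.0.0/8 (221.0.0.0 - 221.255.255.255) -> CORE-SW1
  221.16.0.0/12 (221.16.0.0 - 221.31.255.255) -> BRANCH-A
  221.17.0.0/17 (221.17.0.0 - 221.17.127.255) -> BORDER1
  221.17.0.0/18 (221.17.0.0 - 221.17.63.255) -> DIST1
More-specific entries that do NOT match:
  221.17.32.176/28 (221.17.32.176 - 221.17.32.191) does not contain 221.17.32.147
  221.17.32.16/28 (221.17.32.16 - 221.17.32.31) does not contain 221.17.32.147
  221.17.32.160/27 (221.17.32.160 - 221.17.32.191) does not contain 221.17.32.147
  221.17.32.0/27 (221.17.32.0 - 221.17.32.31) does not contain 221.17.32.147
  221.17.34.0/23 (221.17.34.0 - 221.17.35.255) does not contain 221.17.32.147
  221.17.48.0/23 (221.17.48.0 - 221.17.49.255) does not contain 221.17.32.147
  221.17.48.0/21 (221.17.48.0 - 221.17.55.255) does not contain 221.17.32.147
Longest matching prefix is /18 -> next hop DIST1.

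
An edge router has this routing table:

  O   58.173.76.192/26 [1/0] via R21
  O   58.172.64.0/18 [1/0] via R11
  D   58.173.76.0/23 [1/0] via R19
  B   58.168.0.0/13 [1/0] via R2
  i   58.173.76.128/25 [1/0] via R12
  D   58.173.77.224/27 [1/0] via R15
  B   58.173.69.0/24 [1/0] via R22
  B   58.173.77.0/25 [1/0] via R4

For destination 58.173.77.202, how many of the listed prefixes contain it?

2

Prefixes containing 58.173.77.202:
  58.168.0.0/13 (58.168.0.0 - 58.175.255.255)
  58.173.76.0/23 (58.173.76.0 - 58.173.77.255)
Total matching entries: 2.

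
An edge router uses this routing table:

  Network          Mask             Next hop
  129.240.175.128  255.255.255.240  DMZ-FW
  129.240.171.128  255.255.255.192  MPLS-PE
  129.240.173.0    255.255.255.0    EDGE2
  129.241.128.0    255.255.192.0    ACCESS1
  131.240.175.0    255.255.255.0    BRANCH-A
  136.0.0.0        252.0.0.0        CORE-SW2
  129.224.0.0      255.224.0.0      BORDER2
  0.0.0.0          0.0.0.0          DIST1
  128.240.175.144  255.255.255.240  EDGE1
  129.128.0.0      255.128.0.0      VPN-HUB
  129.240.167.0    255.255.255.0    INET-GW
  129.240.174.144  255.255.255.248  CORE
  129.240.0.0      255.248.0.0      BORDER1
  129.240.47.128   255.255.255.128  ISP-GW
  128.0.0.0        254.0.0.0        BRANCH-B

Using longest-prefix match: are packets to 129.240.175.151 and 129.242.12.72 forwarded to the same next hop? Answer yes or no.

yes

129.240.175.151: longest match 129.240.0.0/13 -> BORDER1
129.242.12.72: longest match 129.240.0.0/13 -> BORDER1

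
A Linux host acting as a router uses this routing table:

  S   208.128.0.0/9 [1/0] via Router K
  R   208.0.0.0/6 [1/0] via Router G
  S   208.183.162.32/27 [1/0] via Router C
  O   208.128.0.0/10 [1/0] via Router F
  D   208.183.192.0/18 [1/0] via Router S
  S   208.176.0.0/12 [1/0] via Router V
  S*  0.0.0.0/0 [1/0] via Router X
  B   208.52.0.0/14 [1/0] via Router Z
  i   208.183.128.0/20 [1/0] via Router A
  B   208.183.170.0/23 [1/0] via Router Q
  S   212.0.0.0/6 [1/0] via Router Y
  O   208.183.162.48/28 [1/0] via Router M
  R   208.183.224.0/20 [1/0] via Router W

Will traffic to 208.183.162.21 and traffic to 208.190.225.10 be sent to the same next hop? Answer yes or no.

yes

208.183.162.21: longest match 208.176.0.0/12 -> Router V
208.190.225.10: longest match 208.176.0.0/12 -> Router V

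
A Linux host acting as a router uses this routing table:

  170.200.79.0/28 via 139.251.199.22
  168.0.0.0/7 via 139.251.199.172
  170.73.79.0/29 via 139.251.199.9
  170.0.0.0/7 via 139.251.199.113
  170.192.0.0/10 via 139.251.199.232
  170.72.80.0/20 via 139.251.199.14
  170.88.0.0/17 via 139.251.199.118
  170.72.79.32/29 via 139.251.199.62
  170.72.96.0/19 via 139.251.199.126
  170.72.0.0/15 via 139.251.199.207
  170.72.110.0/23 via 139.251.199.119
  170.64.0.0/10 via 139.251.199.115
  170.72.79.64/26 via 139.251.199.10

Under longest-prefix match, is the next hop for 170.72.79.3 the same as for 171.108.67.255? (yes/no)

170.72.79.3: longest match 170.72.0.0/15 -> 139.251.199.207
171.108.67.255: longest match 170.0.0.0/7 -> 139.251.199.113

no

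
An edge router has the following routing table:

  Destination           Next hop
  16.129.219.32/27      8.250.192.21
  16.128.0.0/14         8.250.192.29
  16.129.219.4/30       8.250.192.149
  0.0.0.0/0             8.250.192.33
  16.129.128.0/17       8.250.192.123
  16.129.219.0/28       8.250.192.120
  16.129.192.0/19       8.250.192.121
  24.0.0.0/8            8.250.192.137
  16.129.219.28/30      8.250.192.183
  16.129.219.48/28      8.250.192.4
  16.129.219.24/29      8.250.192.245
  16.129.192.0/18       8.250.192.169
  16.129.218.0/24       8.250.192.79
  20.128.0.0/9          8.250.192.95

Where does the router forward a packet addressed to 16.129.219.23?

8.250.192.121

Routes whose prefix contains 16.129.219.23:
  0.0.0.0/0 (default, matches everything) -> 8.250.192.33
  16.128.0.0/14 (16.128.0.0 - 16.131.255.255) -> 8.250.192.29
  16.129.128.0/17 (16.129.128.0 - 16.129.255.255) -> 8.250.192.123
  16.129.192.0/18 (16.129.192.0 - 16.129.255.255) -> 8.250.192.169
  16.129.192.0/19 (16.129.192.0 - 16.129.223.255) -> 8.250.192.121
More-specific entries that do NOT match:
  16.129.219.4/30 (16.129.219.4 - 16.129.219.7) does not contain 16.129.219.23
  16.129.219.28/30 (16.129.219.28 - 16.129.219.31) does not contain 16.129.219.23
  16.129.219.24/29 (16.129.219.24 - 16.129.219.31) does not contain 16.129.219.23
  16.129.219.0/28 (16.129.219.0 - 16.129.219.15) does not contain 16.129.219.23
  16.129.219.48/28 (16.129.219.48 - 16.129.219.63) does not contain 16.129.219.23
  16.129.219.32/27 (16.129.219.32 - 16.129.219.63) does not contain 16.129.219.23
  16.129.218.0/24 (16.129.218.0 - 16.129.218.255) does not contain 16.129.219.23
Longest matching prefix is /19 -> next hop 8.250.192.121.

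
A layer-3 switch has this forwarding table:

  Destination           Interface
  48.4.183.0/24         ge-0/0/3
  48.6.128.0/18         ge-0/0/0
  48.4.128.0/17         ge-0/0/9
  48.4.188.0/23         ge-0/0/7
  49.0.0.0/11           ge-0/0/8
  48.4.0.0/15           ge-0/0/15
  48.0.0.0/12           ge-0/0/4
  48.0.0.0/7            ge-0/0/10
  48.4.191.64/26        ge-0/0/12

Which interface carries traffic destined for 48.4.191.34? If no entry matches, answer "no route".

Routes whose prefix contains 48.4.191.34:
  48.0.0.0/7 (48.0.0.0 - 49.255.255.255) -> ge-0/0/10
  48.0.0.0/12 (48.0.0.0 - 48.15.255.255) -> ge-0/0/4
  48.4.0.0/15 (48.4.0.0 - 48.5.255.255) -> ge-0/0/15
  48.4.128.0/17 (48.4.128.0 - 48.4.255.255) -> ge-0/0/9
More-specific entries that do NOT match:
  48.4.191.64/26 (48.4.191.64 - 48.4.191.127) does not contain 48.4.191.34
  48.4.183.0/24 (48.4.183.0 - 48.4.183.255) does not contain 48.4.191.34
  48.4.188.0/23 (48.4.188.0 - 48.4.189.255) does not contain 48.4.191.34
  48.6.128.0/18 (48.6.128.0 - 48.6.191.255) does not contain 48.4.191.34
Longest matching prefix is /17 -> interface ge-0/0/9.

ge-0/0/9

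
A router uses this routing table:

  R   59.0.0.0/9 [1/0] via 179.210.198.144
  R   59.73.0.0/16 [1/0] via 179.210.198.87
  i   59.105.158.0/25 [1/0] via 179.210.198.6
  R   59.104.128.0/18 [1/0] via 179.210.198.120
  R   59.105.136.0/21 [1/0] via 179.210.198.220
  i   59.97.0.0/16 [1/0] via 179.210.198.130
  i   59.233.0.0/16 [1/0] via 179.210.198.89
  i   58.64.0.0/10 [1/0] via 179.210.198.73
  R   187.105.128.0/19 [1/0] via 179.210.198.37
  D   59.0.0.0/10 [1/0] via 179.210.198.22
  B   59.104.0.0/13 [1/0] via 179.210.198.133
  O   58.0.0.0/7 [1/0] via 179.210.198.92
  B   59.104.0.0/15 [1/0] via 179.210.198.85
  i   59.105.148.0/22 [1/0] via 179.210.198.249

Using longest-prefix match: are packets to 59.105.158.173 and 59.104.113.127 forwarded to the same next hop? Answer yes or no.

yes

59.105.158.173: longest match 59.104.0.0/15 -> 179.210.198.85
59.104.113.127: longest match 59.104.0.0/15 -> 179.210.198.85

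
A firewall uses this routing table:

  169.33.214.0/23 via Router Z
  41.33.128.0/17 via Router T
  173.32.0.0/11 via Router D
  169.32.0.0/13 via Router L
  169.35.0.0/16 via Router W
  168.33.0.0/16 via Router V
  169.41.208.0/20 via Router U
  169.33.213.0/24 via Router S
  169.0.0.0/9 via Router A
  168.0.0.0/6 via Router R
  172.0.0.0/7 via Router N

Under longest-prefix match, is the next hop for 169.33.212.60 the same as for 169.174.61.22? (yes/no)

169.33.212.60: longest match 169.32.0.0/13 -> Router L
169.174.61.22: longest match 168.0.0.0/6 -> Router R

no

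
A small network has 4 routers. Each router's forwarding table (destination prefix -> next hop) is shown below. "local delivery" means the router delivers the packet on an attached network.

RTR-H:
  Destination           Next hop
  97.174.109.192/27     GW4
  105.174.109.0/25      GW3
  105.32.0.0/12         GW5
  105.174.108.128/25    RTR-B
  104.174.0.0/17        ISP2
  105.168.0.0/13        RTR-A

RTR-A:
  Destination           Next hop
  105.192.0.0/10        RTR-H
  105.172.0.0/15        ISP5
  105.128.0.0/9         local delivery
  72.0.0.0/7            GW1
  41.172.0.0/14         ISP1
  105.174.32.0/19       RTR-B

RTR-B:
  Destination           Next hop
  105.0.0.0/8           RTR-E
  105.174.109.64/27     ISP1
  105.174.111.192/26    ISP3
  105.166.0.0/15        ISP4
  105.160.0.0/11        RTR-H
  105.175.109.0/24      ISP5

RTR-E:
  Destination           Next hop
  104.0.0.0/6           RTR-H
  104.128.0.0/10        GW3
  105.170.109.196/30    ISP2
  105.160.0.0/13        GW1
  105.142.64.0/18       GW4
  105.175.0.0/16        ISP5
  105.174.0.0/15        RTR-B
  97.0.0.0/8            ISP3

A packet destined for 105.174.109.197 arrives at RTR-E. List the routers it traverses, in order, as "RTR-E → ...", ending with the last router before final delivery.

At RTR-E: longest match for 105.174.109.197 is 105.174.0.0/15 -> RTR-B
At RTR-B: longest match for 105.174.109.197 is 105.160.0.0/11 -> RTR-H
At RTR-H: longest match for 105.174.109.197 is 105.168.0.0/13 -> RTR-A
At RTR-A: longest match for 105.174.109.197 is 105.128.0.0/9 -> local delivery

RTR-E → RTR-B → RTR-H → RTR-A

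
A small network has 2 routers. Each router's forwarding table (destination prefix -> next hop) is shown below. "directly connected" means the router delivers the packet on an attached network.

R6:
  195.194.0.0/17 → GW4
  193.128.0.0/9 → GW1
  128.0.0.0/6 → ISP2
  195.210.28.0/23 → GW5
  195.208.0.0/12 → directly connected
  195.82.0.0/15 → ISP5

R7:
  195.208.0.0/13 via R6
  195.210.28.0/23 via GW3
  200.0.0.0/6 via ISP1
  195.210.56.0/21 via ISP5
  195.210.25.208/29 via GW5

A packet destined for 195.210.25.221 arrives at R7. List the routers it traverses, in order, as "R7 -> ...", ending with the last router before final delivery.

R7 -> R6

At R7: longest match for 195.210.25.221 is 195.208.0.0/13 -> R6
At R6: longest match for 195.210.25.221 is 195.208.0.0/12 -> directly connected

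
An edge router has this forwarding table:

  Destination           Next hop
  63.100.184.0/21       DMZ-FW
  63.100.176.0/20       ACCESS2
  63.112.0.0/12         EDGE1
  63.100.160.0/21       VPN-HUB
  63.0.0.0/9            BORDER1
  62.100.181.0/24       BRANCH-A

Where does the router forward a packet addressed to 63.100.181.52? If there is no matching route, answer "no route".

Routes whose prefix contains 63.100.181.52:
  63.0.0.0/9 (63.0.0.0 - 63.127.255.255) -> BORDER1
  63.100.176.0/20 (63.100.176.0 - 63.100.191.255) -> ACCESS2
More-specific entries that do NOT match:
  62.100.181.0/24 (62.100.181.0 - 62.100.181.255) does not contain 63.100.181.52
  63.100.184.0/21 (63.100.184.0 - 63.100.191.255) does not contain 63.100.181.52
  63.100.160.0/21 (63.100.160.0 - 63.100.167.255) does not contain 63.100.181.52
Longest matching prefix is /20 -> next hop ACCESS2.

ACCESS2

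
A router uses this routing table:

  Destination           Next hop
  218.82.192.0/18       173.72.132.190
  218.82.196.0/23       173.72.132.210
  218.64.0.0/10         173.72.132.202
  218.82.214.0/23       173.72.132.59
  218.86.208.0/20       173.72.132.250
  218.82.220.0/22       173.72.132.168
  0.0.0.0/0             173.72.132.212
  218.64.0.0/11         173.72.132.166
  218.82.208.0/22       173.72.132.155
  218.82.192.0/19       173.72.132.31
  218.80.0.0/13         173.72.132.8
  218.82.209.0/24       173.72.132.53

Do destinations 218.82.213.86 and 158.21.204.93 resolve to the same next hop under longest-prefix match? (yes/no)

no

218.82.213.86: longest match 218.82.192.0/19 -> 173.72.132.31
158.21.204.93: longest match 0.0.0.0/0 -> 173.72.132.212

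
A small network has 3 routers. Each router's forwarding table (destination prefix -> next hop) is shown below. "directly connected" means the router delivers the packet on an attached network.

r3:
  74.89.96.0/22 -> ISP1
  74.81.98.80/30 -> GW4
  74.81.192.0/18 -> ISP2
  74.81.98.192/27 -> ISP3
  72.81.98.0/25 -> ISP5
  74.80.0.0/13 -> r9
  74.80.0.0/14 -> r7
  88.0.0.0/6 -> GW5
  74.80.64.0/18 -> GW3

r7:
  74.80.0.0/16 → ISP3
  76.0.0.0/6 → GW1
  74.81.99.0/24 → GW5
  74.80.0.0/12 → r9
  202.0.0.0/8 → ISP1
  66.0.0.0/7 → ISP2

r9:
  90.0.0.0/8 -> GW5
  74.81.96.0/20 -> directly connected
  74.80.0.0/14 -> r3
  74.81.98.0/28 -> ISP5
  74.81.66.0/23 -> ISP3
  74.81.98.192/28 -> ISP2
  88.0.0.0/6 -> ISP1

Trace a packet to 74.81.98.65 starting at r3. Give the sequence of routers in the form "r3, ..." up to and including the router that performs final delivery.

r3, r7, r9

At r3: longest match for 74.81.98.65 is 74.80.0.0/14 -> r7
At r7: longest match for 74.81.98.65 is 74.80.0.0/12 -> r9
At r9: longest match for 74.81.98.65 is 74.81.96.0/20 -> directly connected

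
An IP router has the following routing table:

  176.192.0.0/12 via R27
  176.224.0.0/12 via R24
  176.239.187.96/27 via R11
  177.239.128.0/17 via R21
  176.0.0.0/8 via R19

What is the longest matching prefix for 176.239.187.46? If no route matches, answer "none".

Entries matching 176.239.187.46:
  176.0.0.0/8 (176.0.0.0 - 176.255.255.255)
  176.224.0.0/12 (176.224.0.0 - 176.239.255.255)
Most specific is 176.224.0.0/12.

176.224.0.0/12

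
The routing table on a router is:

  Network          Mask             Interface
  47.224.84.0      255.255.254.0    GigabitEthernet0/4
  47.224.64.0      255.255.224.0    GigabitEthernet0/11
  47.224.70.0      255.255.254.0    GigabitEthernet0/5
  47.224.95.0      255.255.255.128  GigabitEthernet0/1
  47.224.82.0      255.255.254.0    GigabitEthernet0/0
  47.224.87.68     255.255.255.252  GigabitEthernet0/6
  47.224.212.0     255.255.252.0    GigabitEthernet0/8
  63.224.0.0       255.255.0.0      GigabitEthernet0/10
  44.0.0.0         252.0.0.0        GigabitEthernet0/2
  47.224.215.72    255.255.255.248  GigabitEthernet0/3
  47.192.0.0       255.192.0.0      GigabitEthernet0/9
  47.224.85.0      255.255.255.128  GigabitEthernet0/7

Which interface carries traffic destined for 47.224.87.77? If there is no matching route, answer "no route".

Routes whose prefix contains 47.224.87.77:
  44.0.0.0/6 (44.0.0.0 - 47.255.255.255) -> GigabitEthernet0/2
  47.192.0.0/10 (47.192.0.0 - 47.255.255.255) -> GigabitEthernet0/9
  47.224.64.0/19 (47.224.64.0 - 47.224.95.255) -> GigabitEthernet0/11
More-specific entries that do NOT match:
  47.224.87.68/30 (47.224.87.68 - 47.224.87.71) does not contain 47.224.87.77
  47.224.215.72/29 (47.224.215.72 - 47.224.215.79) does not contain 47.224.87.77
  47.224.95.0/25 (47.224.95.0 - 47.224.95.127) does not contain 47.224.87.77
  47.224.85.0/25 (47.224.85.0 - 47.224.85.127) does not contain 47.224.87.77
  47.224.84.0/23 (47.224.84.0 - 47.224.85.255) does not contain 47.224.87.77
  47.224.70.0/23 (47.224.70.0 - 47.224.71.255) does not contain 47.224.87.77
  47.224.82.0/23 (47.224.82.0 - 47.224.83.255) does not contain 47.224.87.77
  47.224.212.0/22 (47.224.212.0 - 47.224.215.255) does not contain 47.224.87.77
Longest matching prefix is /19 -> interface GigabitEthernet0/11.

GigabitEthernet0/11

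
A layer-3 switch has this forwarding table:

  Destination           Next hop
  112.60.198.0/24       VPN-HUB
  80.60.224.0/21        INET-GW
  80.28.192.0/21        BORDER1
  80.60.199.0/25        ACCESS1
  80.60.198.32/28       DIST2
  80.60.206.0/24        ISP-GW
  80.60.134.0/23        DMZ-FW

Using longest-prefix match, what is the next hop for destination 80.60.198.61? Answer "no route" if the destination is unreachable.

No entry's prefix contains 80.60.198.61; there is no default route.

no route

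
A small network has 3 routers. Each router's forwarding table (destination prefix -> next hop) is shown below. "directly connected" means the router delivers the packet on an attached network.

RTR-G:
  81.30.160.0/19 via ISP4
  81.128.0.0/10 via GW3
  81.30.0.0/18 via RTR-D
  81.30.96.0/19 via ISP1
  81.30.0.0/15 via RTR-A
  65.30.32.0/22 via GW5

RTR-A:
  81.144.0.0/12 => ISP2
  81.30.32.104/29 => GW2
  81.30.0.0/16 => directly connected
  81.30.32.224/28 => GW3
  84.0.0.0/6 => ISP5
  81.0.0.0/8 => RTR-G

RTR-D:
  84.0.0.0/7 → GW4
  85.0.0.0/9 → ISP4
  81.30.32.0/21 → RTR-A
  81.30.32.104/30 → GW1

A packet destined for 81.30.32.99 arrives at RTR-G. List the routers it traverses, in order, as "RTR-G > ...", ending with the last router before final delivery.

RTR-G > RTR-D > RTR-A

At RTR-G: longest match for 81.30.32.99 is 81.30.0.0/18 -> RTR-D
At RTR-D: longest match for 81.30.32.99 is 81.30.32.0/21 -> RTR-A
At RTR-A: longest match for 81.30.32.99 is 81.30.0.0/16 -> directly connected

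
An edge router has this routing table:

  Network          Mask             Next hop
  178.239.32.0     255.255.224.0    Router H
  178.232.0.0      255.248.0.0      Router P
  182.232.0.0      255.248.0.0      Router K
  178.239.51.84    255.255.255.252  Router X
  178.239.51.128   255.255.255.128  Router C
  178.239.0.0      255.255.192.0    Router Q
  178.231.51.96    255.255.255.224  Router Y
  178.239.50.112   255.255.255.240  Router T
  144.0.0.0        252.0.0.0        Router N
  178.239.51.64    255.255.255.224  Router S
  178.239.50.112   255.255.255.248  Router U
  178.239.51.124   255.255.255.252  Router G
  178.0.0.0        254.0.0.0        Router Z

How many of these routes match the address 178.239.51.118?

Prefixes containing 178.239.51.118:
  178.0.0.0/7 (178.0.0.0 - 179.255.255.255)
  178.232.0.0/13 (178.232.0.0 - 178.239.255.255)
  178.239.0.0/18 (178.239.0.0 - 178.239.63.255)
  178.239.32.0/19 (178.239.32.0 - 178.239.63.255)
Total matching entries: 4.

4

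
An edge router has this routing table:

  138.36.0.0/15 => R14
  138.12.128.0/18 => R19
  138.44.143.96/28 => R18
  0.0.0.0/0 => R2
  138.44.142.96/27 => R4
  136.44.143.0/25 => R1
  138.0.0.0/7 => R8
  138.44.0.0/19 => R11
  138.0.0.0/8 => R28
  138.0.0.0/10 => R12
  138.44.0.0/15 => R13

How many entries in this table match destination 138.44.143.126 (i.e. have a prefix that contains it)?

5

Prefixes containing 138.44.143.126:
  0.0.0.0/0 (default, matches everything)
  138.0.0.0/7 (138.0.0.0 - 139.255.255.255)
  138.0.0.0/8 (138.0.0.0 - 138.255.255.255)
  138.0.0.0/10 (138.0.0.0 - 138.63.255.255)
  138.44.0.0/15 (138.44.0.0 - 138.45.255.255)
Total matching entries: 5.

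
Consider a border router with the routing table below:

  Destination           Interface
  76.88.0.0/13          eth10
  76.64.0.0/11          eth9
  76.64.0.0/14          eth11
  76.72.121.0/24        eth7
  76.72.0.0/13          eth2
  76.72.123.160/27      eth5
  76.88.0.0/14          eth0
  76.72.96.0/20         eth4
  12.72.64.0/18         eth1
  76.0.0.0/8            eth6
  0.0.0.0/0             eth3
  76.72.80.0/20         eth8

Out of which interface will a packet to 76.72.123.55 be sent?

eth2

Routes whose prefix contains 76.72.123.55:
  0.0.0.0/0 (default, matches everything) -> eth3
  76.0.0.0/8 (76.0.0.0 - 76.255.255.255) -> eth6
  76.64.0.0/11 (76.64.0.0 - 76.95.255.255) -> eth9
  76.72.0.0/13 (76.72.0.0 - 76.79.255.255) -> eth2
More-specific entries that do NOT match:
  76.72.123.160/27 (76.72.123.160 - 76.72.123.191) does not contain 76.72.123.55
  76.72.121.0/24 (76.72.121.0 - 76.72.121.255) does not contain 76.72.123.55
  76.72.96.0/20 (76.72.96.0 - 76.72.111.255) does not contain 76.72.123.55
  76.72.80.0/20 (76.72.80.0 - 76.72.95.255) does not contain 76.72.123.55
  12.72.64.0/18 (12.72.64.0 - 12.72.127.255) does not contain 76.72.123.55
  76.64.0.0/14 (76.64.0.0 - 76.67.255.255) does not contain 76.72.123.55
  76.88.0.0/14 (76.88.0.0 - 76.91.255.255) does not contain 76.72.123.55
Longest matching prefix is /13 -> interface eth2.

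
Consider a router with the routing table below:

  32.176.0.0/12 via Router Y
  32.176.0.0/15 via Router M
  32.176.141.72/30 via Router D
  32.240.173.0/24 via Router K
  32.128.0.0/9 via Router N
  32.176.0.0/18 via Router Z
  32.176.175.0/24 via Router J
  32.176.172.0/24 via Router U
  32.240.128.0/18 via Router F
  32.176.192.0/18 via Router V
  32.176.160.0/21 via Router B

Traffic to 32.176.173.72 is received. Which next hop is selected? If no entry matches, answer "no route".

Routes whose prefix contains 32.176.173.72:
  32.128.0.0/9 (32.128.0.0 - 32.255.255.255) -> Router N
  32.176.0.0/12 (32.176.0.0 - 32.191.255.255) -> Router Y
  32.176.0.0/15 (32.176.0.0 - 32.177.255.255) -> Router M
More-specific entries that do NOT match:
  32.176.141.72/30 (32.176.141.72 - 32.176.141.75) does not contain 32.176.173.72
  32.240.173.0/24 (32.240.173.0 - 32.240.173.255) does not contain 32.176.173.72
  32.176.175.0/24 (32.176.175.0 - 32.176.175.255) does not contain 32.176.173.72
  32.176.172.0/24 (32.176.172.0 - 32.176.172.255) does not contain 32.176.173.72
  32.176.160.0/21 (32.176.160.0 - 32.176.167.255) does not contain 32.176.173.72
  32.176.0.0/18 (32.176.0.0 - 32.176.63.255) does not contain 32.176.173.72
  32.240.128.0/18 (32.240.128.0 - 32.240.191.255) does not contain 32.176.173.72
  32.176.192.0/18 (32.176.192.0 - 32.176.255.255) does not contain 32.176.173.72
Longest matching prefix is /15 -> next hop Router M.

Router M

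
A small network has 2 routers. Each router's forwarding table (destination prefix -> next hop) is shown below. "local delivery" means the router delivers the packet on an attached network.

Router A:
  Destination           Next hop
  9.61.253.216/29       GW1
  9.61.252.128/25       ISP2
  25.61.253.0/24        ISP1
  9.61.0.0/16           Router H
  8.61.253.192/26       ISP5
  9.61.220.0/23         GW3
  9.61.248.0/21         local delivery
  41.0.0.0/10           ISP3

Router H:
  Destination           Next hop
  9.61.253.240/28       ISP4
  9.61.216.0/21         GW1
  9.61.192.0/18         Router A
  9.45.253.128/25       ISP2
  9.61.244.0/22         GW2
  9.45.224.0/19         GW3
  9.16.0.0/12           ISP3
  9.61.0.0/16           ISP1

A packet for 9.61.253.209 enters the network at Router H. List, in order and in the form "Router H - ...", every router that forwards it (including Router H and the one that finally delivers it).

Router H - Router A

At Router H: longest match for 9.61.253.209 is 9.61.192.0/18 -> Router A
At Router A: longest match for 9.61.253.209 is 9.61.248.0/21 -> local delivery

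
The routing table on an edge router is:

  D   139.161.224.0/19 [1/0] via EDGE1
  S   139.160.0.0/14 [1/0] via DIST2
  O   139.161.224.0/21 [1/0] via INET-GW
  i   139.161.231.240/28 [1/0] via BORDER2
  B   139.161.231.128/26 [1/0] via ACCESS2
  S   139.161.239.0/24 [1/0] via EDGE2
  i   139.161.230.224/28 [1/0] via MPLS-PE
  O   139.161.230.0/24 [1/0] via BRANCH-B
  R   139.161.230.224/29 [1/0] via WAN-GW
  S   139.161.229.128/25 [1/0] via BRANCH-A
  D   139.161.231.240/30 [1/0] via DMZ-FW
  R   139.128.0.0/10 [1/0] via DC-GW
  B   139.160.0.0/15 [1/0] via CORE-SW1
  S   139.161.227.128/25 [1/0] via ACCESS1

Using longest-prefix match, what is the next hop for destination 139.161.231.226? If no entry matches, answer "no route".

INET-GW

Routes whose prefix contains 139.161.231.226:
  139.128.0.0/10 (139.128.0.0 - 139.191.255.255) -> DC-GW
  139.160.0.0/14 (139.160.0.0 - 139.163.255.255) -> DIST2
  139.160.0.0/15 (139.160.0.0 - 139.161.255.255) -> CORE-SW1
  139.161.224.0/19 (139.161.224.0 - 139.161.255.255) -> EDGE1
  139.161.224.0/21 (139.161.224.0 - 139.161.231.255) -> INET-GW
More-specific entries that do NOT match:
  139.161.231.240/30 (139.161.231.240 - 139.161.231.243) does not contain 139.161.231.226
  139.161.230.224/29 (139.161.230.224 - 139.161.230.231) does not contain 139.161.231.226
  139.161.231.240/28 (139.161.231.240 - 139.161.231.255) does not contain 139.161.231.226
  139.161.230.224/28 (139.161.230.224 - 139.161.230.239) does not contain 139.161.231.226
  139.161.231.128/26 (139.161.231.128 - 139.161.231.191) does not contain 139.161.231.226
  139.161.229.128/25 (139.161.229.128 - 139.161.229.255) does not contain 139.161.231.226
  139.161.227.128/25 (139.161.227.128 - 139.161.227.255) does not contain 139.161.231.226
  139.161.239.0/24 (139.161.239.0 - 139.161.239.255) does not contain 139.161.231.226
  139.161.230.0/24 (139.161.230.0 - 139.161.230.255) does not contain 139.161.231.226
Longest matching prefix is /21 -> next hop INET-GW.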